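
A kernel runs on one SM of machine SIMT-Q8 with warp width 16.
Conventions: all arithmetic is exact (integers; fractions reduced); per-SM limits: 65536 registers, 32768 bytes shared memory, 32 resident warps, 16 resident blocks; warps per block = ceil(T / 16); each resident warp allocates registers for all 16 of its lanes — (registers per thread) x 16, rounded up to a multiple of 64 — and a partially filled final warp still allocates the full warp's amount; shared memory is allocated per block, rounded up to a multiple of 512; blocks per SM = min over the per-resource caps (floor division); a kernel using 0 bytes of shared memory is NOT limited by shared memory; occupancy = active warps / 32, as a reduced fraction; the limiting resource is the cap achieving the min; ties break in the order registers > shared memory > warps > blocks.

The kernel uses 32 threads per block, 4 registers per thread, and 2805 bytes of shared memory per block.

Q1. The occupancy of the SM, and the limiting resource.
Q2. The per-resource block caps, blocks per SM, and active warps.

Answer: occupancy 5/8, limited by shared memory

registers: 512 blocks
shared memory: 10 blocks
warps: 16 blocks
blocks: 16 blocks

Answer: 10 blocks, 20 active warps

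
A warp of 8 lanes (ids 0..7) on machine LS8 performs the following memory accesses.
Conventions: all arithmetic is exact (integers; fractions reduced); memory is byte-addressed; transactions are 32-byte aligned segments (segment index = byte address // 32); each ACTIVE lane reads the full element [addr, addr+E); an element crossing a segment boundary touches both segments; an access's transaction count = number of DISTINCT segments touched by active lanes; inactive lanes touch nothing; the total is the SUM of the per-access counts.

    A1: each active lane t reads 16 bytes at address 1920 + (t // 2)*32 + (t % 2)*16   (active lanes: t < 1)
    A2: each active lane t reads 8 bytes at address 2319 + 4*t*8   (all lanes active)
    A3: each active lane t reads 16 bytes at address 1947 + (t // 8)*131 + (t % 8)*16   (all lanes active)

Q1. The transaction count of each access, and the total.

A1: 1 transaction
A2: 8 transactions
A3: 5 transactions

Answer: 1,8,5; total 14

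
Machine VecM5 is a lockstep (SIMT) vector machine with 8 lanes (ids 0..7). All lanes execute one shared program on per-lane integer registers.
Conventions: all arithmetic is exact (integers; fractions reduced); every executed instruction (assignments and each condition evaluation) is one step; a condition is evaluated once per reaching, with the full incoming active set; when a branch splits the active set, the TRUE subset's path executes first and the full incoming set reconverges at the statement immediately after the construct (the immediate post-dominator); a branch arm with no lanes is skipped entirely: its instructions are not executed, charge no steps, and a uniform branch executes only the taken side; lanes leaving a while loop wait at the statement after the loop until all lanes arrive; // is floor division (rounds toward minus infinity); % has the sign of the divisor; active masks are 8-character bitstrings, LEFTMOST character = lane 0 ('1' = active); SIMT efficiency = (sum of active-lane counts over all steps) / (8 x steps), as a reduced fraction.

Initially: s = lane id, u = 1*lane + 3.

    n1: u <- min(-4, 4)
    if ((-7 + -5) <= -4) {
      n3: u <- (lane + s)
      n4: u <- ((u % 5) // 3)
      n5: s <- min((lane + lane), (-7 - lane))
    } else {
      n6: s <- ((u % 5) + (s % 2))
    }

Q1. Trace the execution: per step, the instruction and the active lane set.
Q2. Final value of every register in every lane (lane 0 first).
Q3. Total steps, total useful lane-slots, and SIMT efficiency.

step 0: u <- min(-4, 4)              11111111
step 1: eval ((-7 + -5) <= -4)       11111111
step 2: u <- (lane + s)              11111111
step 3: u <- ((u % 5) // 3)          11111111
step 4: s <- min((lane + lane), (-7 - lane)) 11111111

Answer: 5 steps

s: -7,-8,-9,-10,-11,-12,-13,-14
u: 0,0,1,0,1,0,0,1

steps = 5; useful = 40; efficiency = 40/40 = 1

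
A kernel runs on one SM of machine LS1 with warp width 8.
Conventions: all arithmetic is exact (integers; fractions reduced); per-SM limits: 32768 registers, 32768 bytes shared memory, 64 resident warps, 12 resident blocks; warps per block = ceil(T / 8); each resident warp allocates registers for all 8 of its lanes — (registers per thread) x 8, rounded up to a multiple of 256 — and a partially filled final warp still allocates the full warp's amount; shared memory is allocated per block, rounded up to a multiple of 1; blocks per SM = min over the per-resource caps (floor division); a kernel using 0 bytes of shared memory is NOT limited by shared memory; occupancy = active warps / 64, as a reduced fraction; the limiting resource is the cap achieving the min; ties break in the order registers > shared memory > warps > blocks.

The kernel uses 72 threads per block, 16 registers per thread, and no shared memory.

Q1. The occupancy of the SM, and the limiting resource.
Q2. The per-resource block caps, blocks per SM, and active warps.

Answer: occupancy 63/64, limited by warps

registers: 14 blocks
shared memory: no limit (kernel uses none)
warps: 7 blocks
blocks: 12 blocks

Answer: 7 blocks, 63 active warps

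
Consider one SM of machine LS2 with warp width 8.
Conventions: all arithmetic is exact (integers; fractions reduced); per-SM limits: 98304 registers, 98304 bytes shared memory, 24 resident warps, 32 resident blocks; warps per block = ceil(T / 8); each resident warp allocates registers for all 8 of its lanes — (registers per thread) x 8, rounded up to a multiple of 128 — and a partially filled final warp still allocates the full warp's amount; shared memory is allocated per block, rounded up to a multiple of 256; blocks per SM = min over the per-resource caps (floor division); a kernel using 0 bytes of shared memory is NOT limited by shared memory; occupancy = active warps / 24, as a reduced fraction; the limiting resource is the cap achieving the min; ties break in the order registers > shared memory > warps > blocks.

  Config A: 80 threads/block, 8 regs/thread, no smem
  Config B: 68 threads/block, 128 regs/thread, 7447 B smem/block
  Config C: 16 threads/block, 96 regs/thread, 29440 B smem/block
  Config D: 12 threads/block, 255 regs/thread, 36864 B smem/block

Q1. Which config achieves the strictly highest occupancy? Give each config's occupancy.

occupancies: A 5/6, B 3/4, C 1/4, D 1/6

Answer: A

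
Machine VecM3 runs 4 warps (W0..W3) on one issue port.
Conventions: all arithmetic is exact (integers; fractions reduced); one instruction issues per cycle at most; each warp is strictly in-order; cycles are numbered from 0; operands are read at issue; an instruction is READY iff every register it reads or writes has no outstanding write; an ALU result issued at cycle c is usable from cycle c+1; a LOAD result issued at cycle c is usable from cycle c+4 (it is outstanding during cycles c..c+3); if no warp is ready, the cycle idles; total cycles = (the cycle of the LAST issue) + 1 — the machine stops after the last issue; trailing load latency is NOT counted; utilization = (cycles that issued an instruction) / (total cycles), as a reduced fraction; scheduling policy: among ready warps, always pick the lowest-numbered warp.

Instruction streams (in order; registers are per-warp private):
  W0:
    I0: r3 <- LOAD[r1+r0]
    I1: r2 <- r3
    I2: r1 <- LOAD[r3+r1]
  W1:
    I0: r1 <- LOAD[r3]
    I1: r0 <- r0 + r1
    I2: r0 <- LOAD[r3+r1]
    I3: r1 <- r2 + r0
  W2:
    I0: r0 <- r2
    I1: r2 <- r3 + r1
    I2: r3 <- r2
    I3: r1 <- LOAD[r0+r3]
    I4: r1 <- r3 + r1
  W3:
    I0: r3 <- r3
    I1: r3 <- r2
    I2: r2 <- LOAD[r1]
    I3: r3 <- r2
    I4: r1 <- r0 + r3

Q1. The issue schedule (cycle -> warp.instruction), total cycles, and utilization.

cycle 0: W0.I0
cycle 1: W1.I0
cycle 2: W2.I0
cycle 3: W2.I1
cycle 4: W0.I1
cycle 5: W0.I2
cycle 6: W1.I1
cycle 7: W1.I2
cycle 8: W2.I2
cycle 9: W2.I3
cycle 10: W3.I0
cycle 11: W1.I3
cycle 12: W3.I1
cycle 13: W2.I4
cycle 14: W3.I2
cycle 15: idle
cycle 16: idle
cycle 17: idle
cycle 18: W3.I3
cycle 19: W3.I4

Answer: 20 cycles, utilization 17/20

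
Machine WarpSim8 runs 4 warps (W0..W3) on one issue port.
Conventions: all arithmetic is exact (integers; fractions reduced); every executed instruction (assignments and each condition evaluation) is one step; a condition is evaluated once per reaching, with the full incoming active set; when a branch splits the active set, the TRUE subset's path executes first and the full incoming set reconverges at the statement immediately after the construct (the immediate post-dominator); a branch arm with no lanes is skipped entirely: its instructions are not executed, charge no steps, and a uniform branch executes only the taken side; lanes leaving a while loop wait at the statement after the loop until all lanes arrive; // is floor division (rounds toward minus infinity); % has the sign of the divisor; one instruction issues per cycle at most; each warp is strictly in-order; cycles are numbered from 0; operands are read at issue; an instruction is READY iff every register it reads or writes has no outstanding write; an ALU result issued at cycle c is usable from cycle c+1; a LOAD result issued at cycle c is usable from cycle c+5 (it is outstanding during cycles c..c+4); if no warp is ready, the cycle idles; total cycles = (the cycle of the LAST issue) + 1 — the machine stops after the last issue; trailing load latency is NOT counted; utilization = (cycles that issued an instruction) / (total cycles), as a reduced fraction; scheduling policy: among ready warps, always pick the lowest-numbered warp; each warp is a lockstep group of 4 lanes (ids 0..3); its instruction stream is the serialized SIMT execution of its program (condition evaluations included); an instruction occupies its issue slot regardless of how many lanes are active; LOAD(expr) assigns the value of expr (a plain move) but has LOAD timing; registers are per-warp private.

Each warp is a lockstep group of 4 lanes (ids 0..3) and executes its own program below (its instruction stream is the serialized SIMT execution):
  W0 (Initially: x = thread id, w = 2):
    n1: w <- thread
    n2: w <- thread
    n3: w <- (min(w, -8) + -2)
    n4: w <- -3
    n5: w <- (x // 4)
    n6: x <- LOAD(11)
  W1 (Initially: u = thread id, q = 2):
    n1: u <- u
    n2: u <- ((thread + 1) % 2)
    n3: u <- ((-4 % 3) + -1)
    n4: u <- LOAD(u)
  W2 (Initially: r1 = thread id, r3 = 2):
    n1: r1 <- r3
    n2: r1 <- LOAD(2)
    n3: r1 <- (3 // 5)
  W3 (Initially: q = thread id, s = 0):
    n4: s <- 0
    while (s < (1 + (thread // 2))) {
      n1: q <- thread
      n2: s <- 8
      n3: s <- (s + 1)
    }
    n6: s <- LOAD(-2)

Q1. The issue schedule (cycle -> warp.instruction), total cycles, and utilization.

cycle 0: W0.I0
cycle 1: W0.I1
cycle 2: W0.I2
cycle 3: W0.I3
cycle 4: W0.I4
cycle 5: W0.I5
cycle 6: W1.I0
cycle 7: W1.I1
cycle 8: W1.I2
cycle 9: W1.I3
cycle 10: W2.I0
cycle 11: W2.I1
cycle 12: W3.I0
cycle 13: W3.I1
cycle 14: W3.I2
cycle 15: W3.I3
cycle 16: W2.I2
cycle 17: W3.I4
cycle 18: W3.I5
cycle 19: W3.I6

Answer: 20 cycles, utilization 1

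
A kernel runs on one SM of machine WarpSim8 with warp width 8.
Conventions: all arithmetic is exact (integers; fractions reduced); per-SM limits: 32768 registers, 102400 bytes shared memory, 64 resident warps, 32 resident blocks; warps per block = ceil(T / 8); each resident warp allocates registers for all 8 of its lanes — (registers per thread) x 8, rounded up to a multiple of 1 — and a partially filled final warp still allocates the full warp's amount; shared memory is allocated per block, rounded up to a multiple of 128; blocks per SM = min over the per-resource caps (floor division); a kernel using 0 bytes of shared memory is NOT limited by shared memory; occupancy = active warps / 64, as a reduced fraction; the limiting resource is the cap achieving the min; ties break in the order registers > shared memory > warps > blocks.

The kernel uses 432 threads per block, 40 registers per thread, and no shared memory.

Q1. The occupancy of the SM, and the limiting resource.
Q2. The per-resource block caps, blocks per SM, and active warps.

Answer: occupancy 27/32, limited by registers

registers: 1 block
shared memory: no limit (kernel uses none)
warps: 1 block
blocks: 32 blocks

Answer: 1 block, 54 active warps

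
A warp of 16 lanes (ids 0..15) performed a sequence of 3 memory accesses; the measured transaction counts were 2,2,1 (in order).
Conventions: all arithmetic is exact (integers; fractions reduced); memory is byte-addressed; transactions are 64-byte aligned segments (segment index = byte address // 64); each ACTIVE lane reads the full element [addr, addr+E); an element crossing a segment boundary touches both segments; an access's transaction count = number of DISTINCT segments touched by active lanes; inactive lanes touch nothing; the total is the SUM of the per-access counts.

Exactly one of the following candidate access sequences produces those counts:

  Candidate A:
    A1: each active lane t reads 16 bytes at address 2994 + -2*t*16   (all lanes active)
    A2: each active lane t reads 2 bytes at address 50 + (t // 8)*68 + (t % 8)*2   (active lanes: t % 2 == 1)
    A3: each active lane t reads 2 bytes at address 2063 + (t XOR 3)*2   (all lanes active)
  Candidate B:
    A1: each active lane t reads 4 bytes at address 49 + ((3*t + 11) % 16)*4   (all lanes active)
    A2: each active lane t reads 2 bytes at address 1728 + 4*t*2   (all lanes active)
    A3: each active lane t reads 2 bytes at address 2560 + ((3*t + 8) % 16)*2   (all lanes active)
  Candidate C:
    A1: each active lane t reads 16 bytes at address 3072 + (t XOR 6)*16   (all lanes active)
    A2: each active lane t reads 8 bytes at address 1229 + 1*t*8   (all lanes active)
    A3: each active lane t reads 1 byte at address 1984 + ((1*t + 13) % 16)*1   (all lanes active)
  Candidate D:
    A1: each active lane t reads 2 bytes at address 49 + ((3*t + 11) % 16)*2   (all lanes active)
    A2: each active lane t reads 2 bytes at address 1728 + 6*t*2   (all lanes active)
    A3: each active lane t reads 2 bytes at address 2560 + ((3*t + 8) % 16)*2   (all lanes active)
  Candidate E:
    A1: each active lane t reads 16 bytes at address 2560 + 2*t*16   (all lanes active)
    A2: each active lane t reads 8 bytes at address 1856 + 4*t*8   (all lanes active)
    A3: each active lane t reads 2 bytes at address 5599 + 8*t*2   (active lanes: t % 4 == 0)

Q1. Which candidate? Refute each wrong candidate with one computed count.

A: A1 gives 9 transactions, not 2
C: A1 gives 4 transactions, not 2
D: A2 gives 3 transactions, not 2
E: A1 gives 8 transactions, not 2
B: all counts match (2,2,1)

Answer: B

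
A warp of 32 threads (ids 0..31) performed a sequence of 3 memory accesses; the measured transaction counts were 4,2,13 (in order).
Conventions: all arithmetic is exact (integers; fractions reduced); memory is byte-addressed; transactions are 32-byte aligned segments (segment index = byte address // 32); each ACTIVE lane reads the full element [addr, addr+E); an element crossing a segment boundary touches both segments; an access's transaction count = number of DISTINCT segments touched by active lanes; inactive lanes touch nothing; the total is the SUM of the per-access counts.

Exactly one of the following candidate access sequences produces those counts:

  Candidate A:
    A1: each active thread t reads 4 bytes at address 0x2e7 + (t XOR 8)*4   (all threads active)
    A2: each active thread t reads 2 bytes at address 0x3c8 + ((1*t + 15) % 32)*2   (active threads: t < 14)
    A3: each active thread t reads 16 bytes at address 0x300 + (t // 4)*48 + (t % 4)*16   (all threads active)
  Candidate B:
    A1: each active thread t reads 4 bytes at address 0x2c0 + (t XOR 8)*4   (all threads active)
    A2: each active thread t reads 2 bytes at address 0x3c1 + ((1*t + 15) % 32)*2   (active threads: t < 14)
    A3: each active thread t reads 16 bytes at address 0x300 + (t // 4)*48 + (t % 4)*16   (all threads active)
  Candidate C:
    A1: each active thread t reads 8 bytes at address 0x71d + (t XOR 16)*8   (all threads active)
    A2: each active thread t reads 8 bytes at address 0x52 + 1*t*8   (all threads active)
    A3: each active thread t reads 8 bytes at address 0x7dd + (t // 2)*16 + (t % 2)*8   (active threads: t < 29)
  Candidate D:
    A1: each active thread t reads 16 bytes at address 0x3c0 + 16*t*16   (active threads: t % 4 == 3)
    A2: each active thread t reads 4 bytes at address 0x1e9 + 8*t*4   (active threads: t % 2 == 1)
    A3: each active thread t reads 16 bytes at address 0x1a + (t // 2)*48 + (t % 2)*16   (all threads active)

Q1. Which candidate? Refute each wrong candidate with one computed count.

A: A1 gives 5 transactions, not 4
C: A1 gives 9 transactions, not 4
D: A1 gives 8 transactions, not 4
B: all counts match (4,2,13)

Answer: B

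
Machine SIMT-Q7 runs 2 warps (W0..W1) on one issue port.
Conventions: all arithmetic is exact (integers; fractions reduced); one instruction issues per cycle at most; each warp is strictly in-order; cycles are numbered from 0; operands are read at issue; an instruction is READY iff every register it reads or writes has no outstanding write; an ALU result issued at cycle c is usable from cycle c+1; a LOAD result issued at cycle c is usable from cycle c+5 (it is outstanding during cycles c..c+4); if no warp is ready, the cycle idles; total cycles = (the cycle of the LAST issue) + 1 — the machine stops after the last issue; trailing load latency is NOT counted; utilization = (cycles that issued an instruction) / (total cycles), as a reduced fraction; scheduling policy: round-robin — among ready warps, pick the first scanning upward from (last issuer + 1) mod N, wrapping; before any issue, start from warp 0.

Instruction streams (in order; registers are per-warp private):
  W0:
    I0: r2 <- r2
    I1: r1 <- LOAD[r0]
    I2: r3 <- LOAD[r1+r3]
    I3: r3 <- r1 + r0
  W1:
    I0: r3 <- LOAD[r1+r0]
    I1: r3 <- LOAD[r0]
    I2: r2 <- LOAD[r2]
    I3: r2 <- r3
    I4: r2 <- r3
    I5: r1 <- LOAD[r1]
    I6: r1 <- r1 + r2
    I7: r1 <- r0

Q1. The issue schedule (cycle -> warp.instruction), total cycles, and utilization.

cycle 0: W0.I0
cycle 1: W1.I0
cycle 2: W0.I1
cycle 3: idle
cycle 4: idle
cycle 5: idle
cycle 6: W1.I1
cycle 7: W0.I2
cycle 8: W1.I2
cycle 9: idle
cycle 10: idle
cycle 11: idle
cycle 12: W0.I3
cycle 13: W1.I3
cycle 14: W1.I4
cycle 15: W1.I5
cycle 16: idle
cycle 17: idle
cycle 18: idle
cycle 19: idle
cycle 20: W1.I6
cycle 21: W1.I7

Answer: 22 cycles, utilization 6/11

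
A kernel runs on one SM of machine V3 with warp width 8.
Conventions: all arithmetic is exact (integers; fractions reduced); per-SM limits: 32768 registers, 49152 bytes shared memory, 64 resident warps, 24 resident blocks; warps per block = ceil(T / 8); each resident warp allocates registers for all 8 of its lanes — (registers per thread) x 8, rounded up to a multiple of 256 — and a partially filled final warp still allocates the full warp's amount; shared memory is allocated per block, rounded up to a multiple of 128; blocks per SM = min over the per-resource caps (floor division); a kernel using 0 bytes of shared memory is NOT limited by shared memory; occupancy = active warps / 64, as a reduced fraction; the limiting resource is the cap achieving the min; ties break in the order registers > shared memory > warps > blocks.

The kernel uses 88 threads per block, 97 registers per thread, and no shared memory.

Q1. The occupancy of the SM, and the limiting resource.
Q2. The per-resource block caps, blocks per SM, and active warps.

Answer: occupancy 11/32, limited by registers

registers: 2 blocks
shared memory: no limit (kernel uses none)
warps: 5 blocks
blocks: 24 blocks

Answer: 2 blocks, 22 active warps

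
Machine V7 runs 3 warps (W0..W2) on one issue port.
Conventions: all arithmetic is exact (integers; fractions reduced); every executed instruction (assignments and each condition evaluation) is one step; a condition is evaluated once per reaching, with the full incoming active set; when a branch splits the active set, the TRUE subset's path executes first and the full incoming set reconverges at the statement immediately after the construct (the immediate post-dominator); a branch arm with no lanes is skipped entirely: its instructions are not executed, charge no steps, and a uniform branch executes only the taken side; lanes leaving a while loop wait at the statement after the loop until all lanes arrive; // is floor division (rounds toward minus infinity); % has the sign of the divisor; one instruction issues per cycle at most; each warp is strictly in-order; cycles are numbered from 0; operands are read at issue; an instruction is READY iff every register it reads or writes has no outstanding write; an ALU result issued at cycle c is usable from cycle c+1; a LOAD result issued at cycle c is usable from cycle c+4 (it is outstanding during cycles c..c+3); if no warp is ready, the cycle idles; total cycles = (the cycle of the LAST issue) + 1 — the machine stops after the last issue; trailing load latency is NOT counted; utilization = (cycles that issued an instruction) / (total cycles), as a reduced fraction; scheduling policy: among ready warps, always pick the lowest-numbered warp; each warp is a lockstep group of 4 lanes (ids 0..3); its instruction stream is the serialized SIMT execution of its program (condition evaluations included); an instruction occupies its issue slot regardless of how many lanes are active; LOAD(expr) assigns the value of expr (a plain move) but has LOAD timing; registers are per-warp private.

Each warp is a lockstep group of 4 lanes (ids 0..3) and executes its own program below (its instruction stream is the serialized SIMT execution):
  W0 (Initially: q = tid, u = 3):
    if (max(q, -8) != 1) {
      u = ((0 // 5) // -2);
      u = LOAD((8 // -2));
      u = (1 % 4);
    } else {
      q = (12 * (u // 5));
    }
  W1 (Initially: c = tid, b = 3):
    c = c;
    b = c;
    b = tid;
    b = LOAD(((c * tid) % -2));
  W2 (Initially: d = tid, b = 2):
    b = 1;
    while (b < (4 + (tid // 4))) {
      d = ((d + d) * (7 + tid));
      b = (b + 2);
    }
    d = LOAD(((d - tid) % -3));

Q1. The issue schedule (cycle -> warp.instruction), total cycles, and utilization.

cycle 0: W0.I0
cycle 1: W0.I1
cycle 2: W0.I2
cycle 3: W1.I0
cycle 4: W1.I1
cycle 5: W1.I2
cycle 6: W0.I3
cycle 7: W0.I4
cycle 8: W1.I3
cycle 9: W2.I0
cycle 10: W2.I1
cycle 11: W2.I2
cycle 12: W2.I3
cycle 13: W2.I4
cycle 14: W2.I5
cycle 15: W2.I6
cycle 16: W2.I7
cycle 17: W2.I8

Answer: 18 cycles, utilization 1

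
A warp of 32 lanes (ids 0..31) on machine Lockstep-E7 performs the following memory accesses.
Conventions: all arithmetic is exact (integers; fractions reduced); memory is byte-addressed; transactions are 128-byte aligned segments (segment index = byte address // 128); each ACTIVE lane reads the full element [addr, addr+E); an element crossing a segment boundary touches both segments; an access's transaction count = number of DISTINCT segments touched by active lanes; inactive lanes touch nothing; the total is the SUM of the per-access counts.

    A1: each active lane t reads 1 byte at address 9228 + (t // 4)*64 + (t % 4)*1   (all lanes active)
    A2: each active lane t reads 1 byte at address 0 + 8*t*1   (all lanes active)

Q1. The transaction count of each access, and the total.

A1: 4 transactions
A2: 2 transactions

Answer: 4,2; total 6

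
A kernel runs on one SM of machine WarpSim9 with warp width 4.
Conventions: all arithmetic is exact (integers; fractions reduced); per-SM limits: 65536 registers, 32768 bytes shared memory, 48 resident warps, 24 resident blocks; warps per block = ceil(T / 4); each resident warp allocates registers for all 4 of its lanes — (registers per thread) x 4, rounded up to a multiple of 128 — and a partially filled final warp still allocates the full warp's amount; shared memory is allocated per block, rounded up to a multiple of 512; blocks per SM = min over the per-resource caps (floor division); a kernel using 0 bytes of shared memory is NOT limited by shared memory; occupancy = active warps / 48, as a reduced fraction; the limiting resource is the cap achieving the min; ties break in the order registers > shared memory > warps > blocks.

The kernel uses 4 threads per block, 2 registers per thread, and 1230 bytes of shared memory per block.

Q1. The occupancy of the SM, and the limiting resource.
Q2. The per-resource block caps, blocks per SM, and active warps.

Answer: occupancy 7/16, limited by shared memory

registers: 512 blocks
shared memory: 21 blocks
warps: 48 blocks
blocks: 24 blocks

Answer: 21 blocks, 21 active warps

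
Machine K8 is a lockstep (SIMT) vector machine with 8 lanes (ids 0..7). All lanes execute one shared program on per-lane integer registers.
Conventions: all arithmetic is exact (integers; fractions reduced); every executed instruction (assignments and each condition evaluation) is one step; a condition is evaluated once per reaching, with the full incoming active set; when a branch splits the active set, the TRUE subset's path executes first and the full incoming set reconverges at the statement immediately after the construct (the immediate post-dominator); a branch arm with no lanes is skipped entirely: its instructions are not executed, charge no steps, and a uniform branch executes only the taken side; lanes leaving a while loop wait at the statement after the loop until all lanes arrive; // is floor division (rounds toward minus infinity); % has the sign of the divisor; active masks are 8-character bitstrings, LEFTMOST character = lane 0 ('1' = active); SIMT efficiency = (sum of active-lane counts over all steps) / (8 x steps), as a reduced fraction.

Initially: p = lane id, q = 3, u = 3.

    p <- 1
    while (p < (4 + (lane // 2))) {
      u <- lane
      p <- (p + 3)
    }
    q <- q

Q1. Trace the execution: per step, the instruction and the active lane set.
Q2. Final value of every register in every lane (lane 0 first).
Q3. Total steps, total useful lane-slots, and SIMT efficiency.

step 0: p <- 1                       11111111
step 1: eval (p < (4 + (lane // 2))) 11111111
step 2: u <- lane                    11111111
step 3: p <- (p + 3)                 11111111
step 4: eval (p < (4 + (lane // 2))) 11111111
step 5: u <- lane                    00111111
step 6: p <- (p + 3)                 00111111
step 7: eval (p < (4 + (lane // 2))) 00111111
step 8: q <- q                       11111111

Answer: 9 steps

p: 4,4,7,7,7,7,7,7
q: 3,3,3,3,3,3,3,3
u: 0,1,2,3,4,5,6,7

steps = 9; useful = 66; efficiency = 66/72 = 11/12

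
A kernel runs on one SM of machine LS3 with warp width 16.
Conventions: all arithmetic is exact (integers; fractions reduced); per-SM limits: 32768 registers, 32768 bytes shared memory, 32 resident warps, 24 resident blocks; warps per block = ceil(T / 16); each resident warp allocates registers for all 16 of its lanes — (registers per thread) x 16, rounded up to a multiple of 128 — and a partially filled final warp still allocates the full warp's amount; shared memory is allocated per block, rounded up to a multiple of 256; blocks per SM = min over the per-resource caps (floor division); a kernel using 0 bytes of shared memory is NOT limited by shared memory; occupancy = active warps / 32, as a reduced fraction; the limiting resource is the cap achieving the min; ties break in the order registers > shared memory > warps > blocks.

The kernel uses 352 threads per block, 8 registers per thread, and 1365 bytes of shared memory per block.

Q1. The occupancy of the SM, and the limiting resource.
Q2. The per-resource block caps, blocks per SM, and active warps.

Answer: occupancy 11/16, limited by warps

registers: 11 blocks
shared memory: 21 blocks
warps: 1 block
blocks: 24 blocks

Answer: 1 block, 22 active warps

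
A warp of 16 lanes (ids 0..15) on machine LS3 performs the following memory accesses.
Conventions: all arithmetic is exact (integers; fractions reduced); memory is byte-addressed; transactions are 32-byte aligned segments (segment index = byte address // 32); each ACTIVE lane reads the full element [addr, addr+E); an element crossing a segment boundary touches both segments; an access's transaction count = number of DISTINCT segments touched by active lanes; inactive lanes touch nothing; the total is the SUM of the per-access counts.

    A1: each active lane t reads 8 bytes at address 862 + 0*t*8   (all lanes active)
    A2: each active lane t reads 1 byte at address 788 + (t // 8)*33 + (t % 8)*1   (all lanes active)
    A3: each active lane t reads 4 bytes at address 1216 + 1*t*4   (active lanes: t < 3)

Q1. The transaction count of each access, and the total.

A1: 2 transactions
A2: 2 transactions
A3: 1 transaction

Answer: 2,2,1; total 5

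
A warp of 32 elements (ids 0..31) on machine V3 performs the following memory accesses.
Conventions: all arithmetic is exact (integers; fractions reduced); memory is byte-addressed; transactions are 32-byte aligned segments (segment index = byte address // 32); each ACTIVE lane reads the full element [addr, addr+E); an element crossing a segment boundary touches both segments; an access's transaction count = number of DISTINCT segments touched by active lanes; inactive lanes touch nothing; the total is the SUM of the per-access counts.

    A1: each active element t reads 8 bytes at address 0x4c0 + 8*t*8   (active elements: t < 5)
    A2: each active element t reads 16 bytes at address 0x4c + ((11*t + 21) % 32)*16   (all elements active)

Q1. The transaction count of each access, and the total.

A1: 5 transactions
A2: 17 transactions

Answer: 5,17; total 22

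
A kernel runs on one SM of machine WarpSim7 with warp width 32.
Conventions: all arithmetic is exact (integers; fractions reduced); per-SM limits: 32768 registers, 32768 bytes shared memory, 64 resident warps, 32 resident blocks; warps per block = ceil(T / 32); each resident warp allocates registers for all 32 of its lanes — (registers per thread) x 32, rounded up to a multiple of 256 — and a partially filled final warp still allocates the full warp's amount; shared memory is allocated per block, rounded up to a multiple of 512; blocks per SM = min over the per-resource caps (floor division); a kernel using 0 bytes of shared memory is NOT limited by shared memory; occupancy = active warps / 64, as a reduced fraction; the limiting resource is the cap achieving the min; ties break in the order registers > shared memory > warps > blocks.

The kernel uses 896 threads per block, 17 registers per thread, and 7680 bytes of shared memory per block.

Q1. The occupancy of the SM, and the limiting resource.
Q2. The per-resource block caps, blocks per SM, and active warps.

Answer: occupancy 7/16, limited by registers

registers: 1 block
shared memory: 4 blocks
warps: 2 blocks
blocks: 32 blocks

Answer: 1 block, 28 active warps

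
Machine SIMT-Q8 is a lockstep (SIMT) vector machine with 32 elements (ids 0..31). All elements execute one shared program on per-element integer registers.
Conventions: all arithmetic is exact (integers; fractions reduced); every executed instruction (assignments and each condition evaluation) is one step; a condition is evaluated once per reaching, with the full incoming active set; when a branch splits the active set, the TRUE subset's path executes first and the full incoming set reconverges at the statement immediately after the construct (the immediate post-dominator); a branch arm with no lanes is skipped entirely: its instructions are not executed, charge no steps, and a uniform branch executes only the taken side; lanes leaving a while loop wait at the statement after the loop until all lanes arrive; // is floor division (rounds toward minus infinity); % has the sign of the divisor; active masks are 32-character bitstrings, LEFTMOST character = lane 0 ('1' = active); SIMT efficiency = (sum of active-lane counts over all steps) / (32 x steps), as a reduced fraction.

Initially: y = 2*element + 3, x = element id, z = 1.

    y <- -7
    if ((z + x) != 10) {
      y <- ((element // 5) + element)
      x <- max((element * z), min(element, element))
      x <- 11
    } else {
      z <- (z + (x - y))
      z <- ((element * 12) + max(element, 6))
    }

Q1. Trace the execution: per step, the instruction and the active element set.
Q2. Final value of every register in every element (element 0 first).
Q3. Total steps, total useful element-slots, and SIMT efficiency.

step 0: y <- -7                      11111111111111111111111111111111
step 1: eval ((z + x) != 10)         11111111111111111111111111111111
step 2: y <- ((element // 5) + element) 11111111101111111111111111111111
step 3: x <- max((element * z), min(element, element)) 11111111101111111111111111111111
step 4: x <- 11                      11111111101111111111111111111111
step 5: z <- (z + (x - y))           00000000010000000000000000000000
step 6: z <- ((element * 12) + max(element, 6)) 00000000010000000000000000000000

Answer: 7 steps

y: 0,1,2,3,4,6,7,8,9,-7,12,13,14,15,16,18,19,20,21,22,24,25,26,27,28,30,31,32,33,34,36,37
x: 11,11,11,11,11,11,11,11,11,9,11,11,11,11,11,11,11,11,11,11,11,11,11,11,11,11,11,11,11,11,11,11
z: 1,1,1,1,1,1,1,1,1,117,1,1,1,1,1,1,1,1,1,1,1,1,1,1,1,1,1,1,1,1,1,1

steps = 7; useful = 159; efficiency = 159/224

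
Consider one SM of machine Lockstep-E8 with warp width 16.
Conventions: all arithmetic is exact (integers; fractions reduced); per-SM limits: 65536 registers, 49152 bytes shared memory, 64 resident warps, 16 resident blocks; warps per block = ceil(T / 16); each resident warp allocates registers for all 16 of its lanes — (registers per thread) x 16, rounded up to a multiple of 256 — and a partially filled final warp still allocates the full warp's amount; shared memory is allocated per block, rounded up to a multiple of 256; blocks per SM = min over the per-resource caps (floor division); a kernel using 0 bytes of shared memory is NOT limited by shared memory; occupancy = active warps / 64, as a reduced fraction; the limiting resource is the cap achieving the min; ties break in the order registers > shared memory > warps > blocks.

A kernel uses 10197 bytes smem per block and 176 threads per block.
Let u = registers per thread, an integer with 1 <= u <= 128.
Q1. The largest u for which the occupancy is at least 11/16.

Answer: u = 80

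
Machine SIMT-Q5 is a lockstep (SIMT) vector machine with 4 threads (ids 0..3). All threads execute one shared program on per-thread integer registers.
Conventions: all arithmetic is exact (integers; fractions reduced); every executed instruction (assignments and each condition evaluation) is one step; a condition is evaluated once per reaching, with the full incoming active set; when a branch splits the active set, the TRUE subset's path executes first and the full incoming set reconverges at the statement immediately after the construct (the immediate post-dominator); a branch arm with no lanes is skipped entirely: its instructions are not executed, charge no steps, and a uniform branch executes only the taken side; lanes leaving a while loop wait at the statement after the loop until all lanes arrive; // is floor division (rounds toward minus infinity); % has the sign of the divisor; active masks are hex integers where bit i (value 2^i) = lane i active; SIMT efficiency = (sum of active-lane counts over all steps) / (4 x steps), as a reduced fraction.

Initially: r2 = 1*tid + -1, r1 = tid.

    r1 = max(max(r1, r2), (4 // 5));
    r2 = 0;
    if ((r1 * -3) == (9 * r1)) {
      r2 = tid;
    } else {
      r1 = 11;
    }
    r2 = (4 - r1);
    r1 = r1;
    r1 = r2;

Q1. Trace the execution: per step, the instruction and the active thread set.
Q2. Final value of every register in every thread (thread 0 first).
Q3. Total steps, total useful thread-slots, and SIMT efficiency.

step 0: r1 <- max(max(r1, r2), (4 // 5)) 0xf
step 1: r2 <- 0                      0xf
step 2: eval ((r1 * -3) == (9 * r1)) 0xf
step 3: r2 <- tid                    0x1
step 4: r1 <- 11                     0xe
step 5: r2 <- (4 - r1)               0xf
step 6: r1 <- r1                     0xf
step 7: r1 <- r2                     0xf

Answer: 8 steps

r2: 4,-7,-7,-7
r1: 4,-7,-7,-7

steps = 8; useful = 28; efficiency = 28/32 = 7/8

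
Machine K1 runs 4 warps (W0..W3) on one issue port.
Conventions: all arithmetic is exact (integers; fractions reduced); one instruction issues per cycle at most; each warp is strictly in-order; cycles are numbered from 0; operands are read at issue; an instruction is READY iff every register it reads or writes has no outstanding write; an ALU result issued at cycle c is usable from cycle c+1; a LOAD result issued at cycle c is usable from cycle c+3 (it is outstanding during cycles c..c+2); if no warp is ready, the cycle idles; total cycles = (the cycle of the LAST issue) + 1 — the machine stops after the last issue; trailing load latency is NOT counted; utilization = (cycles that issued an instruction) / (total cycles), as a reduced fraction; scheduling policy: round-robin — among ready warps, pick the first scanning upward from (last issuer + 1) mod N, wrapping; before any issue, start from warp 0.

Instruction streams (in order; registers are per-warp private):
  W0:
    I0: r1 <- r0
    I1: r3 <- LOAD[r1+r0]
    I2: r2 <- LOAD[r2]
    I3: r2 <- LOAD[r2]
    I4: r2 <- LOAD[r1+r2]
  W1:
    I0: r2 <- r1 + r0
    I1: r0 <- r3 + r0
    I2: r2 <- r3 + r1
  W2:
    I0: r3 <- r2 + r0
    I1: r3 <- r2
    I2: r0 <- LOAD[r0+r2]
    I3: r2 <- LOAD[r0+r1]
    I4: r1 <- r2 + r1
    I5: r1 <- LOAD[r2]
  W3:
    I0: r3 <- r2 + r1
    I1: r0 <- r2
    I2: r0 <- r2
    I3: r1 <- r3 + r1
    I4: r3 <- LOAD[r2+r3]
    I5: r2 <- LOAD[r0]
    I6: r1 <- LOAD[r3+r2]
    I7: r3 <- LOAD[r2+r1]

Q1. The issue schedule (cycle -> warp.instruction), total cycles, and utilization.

cycle 0: W0.I0
cycle 1: W1.I0
cycle 2: W2.I0
cycle 3: W3.I0
cycle 4: W0.I1
cycle 5: W1.I1
cycle 6: W2.I1
cycle 7: W3.I1
cycle 8: W0.I2
cycle 9: W1.I2
cycle 10: W2.I2
cycle 11: W3.I2
cycle 12: W0.I3
cycle 13: W2.I3
cycle 14: W3.I3
cycle 15: W0.I4
cycle 16: W2.I4
cycle 17: W3.I4
cycle 18: W2.I5
cycle 19: W3.I5
cycle 20: idle
cycle 21: idle
cycle 22: W3.I6
cycle 23: idle
cycle 24: idle
cycle 25: W3.I7

Answer: 26 cycles, utilization 11/13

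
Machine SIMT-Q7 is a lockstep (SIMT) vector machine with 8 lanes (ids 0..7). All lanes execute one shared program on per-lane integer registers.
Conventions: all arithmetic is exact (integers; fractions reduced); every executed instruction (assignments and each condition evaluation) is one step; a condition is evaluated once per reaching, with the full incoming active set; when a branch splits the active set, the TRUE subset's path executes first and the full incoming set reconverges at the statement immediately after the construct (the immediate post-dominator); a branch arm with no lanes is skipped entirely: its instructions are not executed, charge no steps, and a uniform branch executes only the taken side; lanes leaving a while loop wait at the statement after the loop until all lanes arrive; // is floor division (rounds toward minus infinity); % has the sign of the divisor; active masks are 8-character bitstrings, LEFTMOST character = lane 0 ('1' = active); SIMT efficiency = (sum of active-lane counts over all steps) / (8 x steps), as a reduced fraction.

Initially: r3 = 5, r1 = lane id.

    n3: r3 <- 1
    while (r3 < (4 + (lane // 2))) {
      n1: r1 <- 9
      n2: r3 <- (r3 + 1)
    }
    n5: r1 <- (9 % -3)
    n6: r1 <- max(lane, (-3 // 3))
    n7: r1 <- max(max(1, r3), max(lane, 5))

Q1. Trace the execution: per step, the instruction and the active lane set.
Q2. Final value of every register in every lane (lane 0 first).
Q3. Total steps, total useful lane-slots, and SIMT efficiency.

step 0: r3 <- 1                      11111111
step 1: eval (r3 < (4 + (lane // 2))) 11111111
step 2: r1 <- 9                      11111111
step 3: r3 <- (r3 + 1)               11111111
step 4: eval (r3 < (4 + (lane // 2))) 11111111
step 5: r1 <- 9                      11111111
step 6: r3 <- (r3 + 1)               11111111
step 7: eval (r3 < (4 + (lane // 2))) 11111111
step 8: r1 <- 9                      11111111
step 9: r3 <- (r3 + 1)               11111111
step 10: eval (r3 < (4 + (lane // 2))) 11111111
step 11: r1 <- 9                      00111111
step 12: r3 <- (r3 + 1)               00111111
step 13: eval (r3 < (4 + (lane // 2))) 00111111
step 14: r1 <- 9                      00001111
step 15: r3 <- (r3 + 1)               00001111
step 16: eval (r3 < (4 + (lane // 2))) 00001111
step 17: r1 <- 9                      00000011
step 18: r3 <- (r3 + 1)               00000011
step 19: eval (r3 < (4 + (lane // 2))) 00000011
step 20: r1 <- (9 % -3)               11111111
step 21: r1 <- max(lane, (-3 // 3))   11111111
step 22: r1 <- max(max(1, r3), max(lane, 5)) 11111111

Answer: 23 steps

r3: 4,4,5,5,6,6,7,7
r1: 5,5,5,5,6,6,7,7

steps = 23; useful = 148; efficiency = 148/184 = 37/46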